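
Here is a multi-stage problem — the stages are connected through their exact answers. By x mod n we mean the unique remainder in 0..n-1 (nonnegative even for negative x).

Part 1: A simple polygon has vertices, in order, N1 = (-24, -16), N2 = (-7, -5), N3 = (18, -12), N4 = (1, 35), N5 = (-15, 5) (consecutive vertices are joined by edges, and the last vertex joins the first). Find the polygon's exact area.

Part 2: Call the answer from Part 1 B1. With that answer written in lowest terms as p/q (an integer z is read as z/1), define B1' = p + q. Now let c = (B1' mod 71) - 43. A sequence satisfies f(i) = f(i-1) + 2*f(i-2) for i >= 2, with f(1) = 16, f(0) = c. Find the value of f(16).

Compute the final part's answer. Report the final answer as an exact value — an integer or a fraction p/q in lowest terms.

-458782

Part 1: cross terms: (-24*-5 - -7*-16)=8, (-7*-12 - 18*-5)=174, (18*35 - 1*-12)=642, (1*5 - -15*35)=530, (-15*-16 - -24*5)=360; twice the area = |1714| = 1714; area = 857; answer 857
Part 2: B1 = 857; threaded value p + q = 858; c = -37; f(2) = 1*(16) + 2*(-37) = -58; iterating: f(2)=-58, f(3)=-26, f(4)=-142, f(5)=-194, f(6)=-478, f(7)=-866, f(8)=-1822, f(9)=-3554, f(10)=-7198, f(11)=-14306, f(12)=-28702, f(13)=-57314, f(14)=-114718, f(15)=-229346, f(16)=-458782; answer -458782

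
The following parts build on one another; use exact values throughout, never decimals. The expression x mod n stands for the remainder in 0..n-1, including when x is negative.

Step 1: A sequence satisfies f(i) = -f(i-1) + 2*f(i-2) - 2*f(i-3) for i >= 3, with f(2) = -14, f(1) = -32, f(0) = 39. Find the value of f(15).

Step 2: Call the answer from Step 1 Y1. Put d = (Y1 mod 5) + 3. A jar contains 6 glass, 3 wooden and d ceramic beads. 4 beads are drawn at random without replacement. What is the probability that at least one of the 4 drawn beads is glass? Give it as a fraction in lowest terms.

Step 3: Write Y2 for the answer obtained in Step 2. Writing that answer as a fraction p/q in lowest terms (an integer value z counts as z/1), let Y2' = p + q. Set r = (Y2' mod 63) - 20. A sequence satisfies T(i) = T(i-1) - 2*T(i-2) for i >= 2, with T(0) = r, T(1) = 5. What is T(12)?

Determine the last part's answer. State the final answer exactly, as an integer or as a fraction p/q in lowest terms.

Step 1: f(3) = -1*(-14) + 2*(-32) - 2*(39) = -128; iterating: f(3)=-128, f(4)=164, f(5)=-392, f(6)=976, f(7)=-2088, f(8)=4824, f(9)=-10952, f(10)=24776, f(11)=-56328, f(12)=127784, f(13)=-289992, f(14)=658216, f(15)=-1493768; answer -1493768
Step 2: Y1 = -1493768; d = 5; total draws C(14,4) = 1001; complement C(8,4) = 70; favorable 1001 - 70 = 931; P = 133/143; answer 133/143
Step 3: Y2 = 133/143; threaded value p + q = 276; r = 4; T(2) = 1*(5) - 2*(4) = -3; iterating: T(2)=-3, T(3)=-13, T(4)=-7, T(5)=19, T(6)=33, T(7)=-5, T(8)=-71, T(9)=-61, T(10)=81, T(11)=203, T(12)=41; answer 41

41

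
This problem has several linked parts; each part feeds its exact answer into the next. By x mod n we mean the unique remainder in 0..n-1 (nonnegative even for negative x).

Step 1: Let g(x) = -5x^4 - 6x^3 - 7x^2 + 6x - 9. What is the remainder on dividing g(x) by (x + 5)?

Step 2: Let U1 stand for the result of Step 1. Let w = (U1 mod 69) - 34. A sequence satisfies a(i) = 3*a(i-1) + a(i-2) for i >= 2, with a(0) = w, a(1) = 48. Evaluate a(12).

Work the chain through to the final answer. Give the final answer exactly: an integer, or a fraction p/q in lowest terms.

22287959

Step 1: remainder = value at the root: -5*(-5)^4 - 6*(-5)^3 - 7*(-5)^2 + 6*(-5)^1 - 9 = (-3125) + (750) + (-175) + (-30) + (-9) = -2589; answer -2589
Step 2: U1 = -2589; w = -1; a(2) = 3*(48) + 1*(-1) = 143; iterating: a(2)=143, a(3)=477, a(4)=1574, a(5)=5199, a(6)=17171, a(7)=56712, a(8)=187307, a(9)=618633, a(10)=2043206, a(11)=6748251, a(12)=22287959; answer 22287959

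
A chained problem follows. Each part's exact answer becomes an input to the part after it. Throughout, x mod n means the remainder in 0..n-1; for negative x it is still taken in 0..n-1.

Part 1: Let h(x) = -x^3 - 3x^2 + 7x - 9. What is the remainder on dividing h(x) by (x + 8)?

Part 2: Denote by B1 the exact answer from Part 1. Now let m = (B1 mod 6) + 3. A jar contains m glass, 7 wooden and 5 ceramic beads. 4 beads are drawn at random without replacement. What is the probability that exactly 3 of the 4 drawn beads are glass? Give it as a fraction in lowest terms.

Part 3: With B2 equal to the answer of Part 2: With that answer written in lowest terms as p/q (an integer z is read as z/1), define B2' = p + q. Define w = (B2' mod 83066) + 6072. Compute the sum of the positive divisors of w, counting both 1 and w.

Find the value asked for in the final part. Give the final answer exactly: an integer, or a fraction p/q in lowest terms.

Part 1: remainder = value at the root: -1*(-8)^3 - 3*(-8)^2 + 7*(-8)^1 - 9 = (512) + (-192) + (-56) + (-9) = 255; answer 255
Part 2: B1 = 255; m = 6; total draws C(18,4) = 3060; favorable C(6,3)*C(12,1) = 240; P = 4/51; answer 4/51
Part 3: B2 = 4/51; threaded value p + q = 55; w = 6127; 6127 = 11 * 557; sigma = (1 + 11) * (1 + 557) = 12 * 558 = 6696; answer 6696

6696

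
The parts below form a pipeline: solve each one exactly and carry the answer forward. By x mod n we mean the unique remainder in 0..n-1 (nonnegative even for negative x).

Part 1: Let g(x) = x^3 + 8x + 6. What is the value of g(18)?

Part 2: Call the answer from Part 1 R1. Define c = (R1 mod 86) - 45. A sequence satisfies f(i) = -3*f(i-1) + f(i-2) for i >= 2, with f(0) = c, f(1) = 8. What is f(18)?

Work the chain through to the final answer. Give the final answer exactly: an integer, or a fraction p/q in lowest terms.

-4301305953

Part 1: 1*(18)^3 + 8*(18)^1 + 6 = (5832) + (144) + (6) = 5982; answer 5982
Part 2: R1 = 5982; c = 3; f(2) = -3*(8) + 1*(3) = -21; iterating: f(2)=-21, f(3)=71, f(4)=-234, f(5)=773, f(6)=-2553, f(7)=8432, f(8)=-27849, f(9)=91979, f(10)=-303786, f(11)=1003337, f(12)=-3313797, f(13)=10944728, f(14)=-36147981, f(15)=119388671, f(16)=-394313994, f(17)=1302330653, f(18)=-4301305953; answer -4301305953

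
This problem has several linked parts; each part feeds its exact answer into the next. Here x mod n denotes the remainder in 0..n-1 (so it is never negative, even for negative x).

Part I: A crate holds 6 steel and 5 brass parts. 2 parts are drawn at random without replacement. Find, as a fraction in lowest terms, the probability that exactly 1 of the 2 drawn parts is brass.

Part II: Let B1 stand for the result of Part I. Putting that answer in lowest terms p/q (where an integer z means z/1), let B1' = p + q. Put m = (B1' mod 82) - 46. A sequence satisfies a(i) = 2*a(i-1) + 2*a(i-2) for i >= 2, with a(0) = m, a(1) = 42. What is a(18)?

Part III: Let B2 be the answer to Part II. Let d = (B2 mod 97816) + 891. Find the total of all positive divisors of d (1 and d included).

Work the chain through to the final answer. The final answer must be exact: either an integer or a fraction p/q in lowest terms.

Part I: total draws C(11,2) = 55; favorable C(5,1)*C(6,1) = 30; P = 6/11; answer 6/11
Part II: B1 = 6/11; threaded value p + q = 17; m = -29; a(2) = 2*(42) + 2*(-29) = 26; iterating: a(2)=26, a(3)=136, a(4)=324, a(5)=920, a(6)=2488, a(7)=6816, a(8)=18608, a(9)=50848, a(10)=138912, a(11)=379520, a(12)=1036864, a(13)=2832768, a(14)=7739264, a(15)=21144064, a(16)=57766656, a(17)=157821440, a(18)=431176192; answer 431176192
Part III: B2 = 431176192; d = 4155; 4155 = 3 * 5 * 277; sigma = (1 + 3) * (1 + 5) * (1 + 277) = 4 * 6 * 278 = 6672; answer 6672

6672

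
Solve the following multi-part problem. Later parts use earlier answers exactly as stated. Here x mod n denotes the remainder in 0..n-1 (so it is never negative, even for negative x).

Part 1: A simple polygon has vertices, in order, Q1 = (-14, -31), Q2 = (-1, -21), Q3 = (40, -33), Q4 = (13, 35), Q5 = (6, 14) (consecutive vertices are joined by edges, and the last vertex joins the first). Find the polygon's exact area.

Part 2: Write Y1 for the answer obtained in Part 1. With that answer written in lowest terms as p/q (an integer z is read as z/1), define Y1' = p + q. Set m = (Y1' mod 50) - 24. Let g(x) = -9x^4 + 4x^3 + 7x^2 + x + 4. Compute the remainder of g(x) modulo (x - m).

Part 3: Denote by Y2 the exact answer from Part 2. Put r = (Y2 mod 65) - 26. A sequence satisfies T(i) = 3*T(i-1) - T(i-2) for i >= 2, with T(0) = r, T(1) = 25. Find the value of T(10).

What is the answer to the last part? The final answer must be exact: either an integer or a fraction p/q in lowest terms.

109693

Part 1: cross terms: (-14*-21 - -1*-31)=263, (-1*-33 - 40*-21)=873, (40*35 - 13*-33)=1829, (13*14 - 6*35)=-28, (6*-31 - -14*14)=10; twice the area = |2947| = 2947; area = 2947/2; answer 2947/2
Part 2: Y1 = 2947/2; threaded value p + q = 2949; m = 25; remainder = value at the root: -9*(25)^4 + 4*(25)^3 + 7*(25)^2 + 1*(25)^1 + 4 = (-3515625) + (62500) + (4375) + (25) + (4) = -3448721; answer -3448721
Part 3: Y2 = -3448721; r = 23; T(2) = 3*(25) - 1*(23) = 52; iterating: T(2)=52, T(3)=131, T(4)=341, T(5)=892, T(6)=2335, T(7)=6113, T(8)=16004, T(9)=41899, T(10)=109693; answer 109693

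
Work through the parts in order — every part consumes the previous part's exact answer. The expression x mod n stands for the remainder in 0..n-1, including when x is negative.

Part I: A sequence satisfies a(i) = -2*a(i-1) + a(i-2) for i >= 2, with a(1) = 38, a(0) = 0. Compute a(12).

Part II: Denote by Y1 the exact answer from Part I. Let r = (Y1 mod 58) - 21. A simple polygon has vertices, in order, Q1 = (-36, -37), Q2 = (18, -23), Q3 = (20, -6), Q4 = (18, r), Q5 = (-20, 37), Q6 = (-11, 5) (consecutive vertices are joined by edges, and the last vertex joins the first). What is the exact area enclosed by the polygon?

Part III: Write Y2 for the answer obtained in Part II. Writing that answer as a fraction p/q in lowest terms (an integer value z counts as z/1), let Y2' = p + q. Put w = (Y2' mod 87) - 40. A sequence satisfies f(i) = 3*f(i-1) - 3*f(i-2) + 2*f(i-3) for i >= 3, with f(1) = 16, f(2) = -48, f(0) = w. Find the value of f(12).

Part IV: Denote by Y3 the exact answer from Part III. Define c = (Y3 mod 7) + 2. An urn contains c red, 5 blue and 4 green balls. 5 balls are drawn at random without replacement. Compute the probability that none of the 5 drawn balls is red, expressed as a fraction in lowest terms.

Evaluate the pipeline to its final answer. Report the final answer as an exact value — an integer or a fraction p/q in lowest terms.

3/104

Part I: a(2) = -2*(38) + 1*(0) = -76; iterating: a(2)=-76, a(3)=190, a(4)=-456, a(5)=1102, a(6)=-2660, a(7)=6422, a(8)=-15504, a(9)=37430, a(10)=-90364, a(11)=218158, a(12)=-526680; answer -526680
Part II: Y1 = -526680; r = -3; cross terms: (-36*-23 - 18*-37)=1494, (18*-6 - 20*-23)=352, (20*-3 - 18*-6)=48, (18*37 - -20*-3)=606, (-20*5 - -11*37)=307, (-11*-37 - -36*5)=587; twice the area = |3394| = 3394; area = 1697; answer 1697
Part III: Y2 = 1697; threaded value p + q = 1698; w = 5; f(3) = 3*(-48) - 3*(16) + 2*(5) = -182; iterating: f(3)=-182, f(4)=-370, f(5)=-660, f(6)=-1234, f(7)=-2462, f(8)=-5004, f(9)=-10094, f(10)=-20194, f(11)=-40308, f(12)=-80530; answer -80530
Part IV: Y3 = -80530; c = 7; total draws C(16,5) = 4368; favorable C(9,5) = 126; P = 3/104; answer 3/104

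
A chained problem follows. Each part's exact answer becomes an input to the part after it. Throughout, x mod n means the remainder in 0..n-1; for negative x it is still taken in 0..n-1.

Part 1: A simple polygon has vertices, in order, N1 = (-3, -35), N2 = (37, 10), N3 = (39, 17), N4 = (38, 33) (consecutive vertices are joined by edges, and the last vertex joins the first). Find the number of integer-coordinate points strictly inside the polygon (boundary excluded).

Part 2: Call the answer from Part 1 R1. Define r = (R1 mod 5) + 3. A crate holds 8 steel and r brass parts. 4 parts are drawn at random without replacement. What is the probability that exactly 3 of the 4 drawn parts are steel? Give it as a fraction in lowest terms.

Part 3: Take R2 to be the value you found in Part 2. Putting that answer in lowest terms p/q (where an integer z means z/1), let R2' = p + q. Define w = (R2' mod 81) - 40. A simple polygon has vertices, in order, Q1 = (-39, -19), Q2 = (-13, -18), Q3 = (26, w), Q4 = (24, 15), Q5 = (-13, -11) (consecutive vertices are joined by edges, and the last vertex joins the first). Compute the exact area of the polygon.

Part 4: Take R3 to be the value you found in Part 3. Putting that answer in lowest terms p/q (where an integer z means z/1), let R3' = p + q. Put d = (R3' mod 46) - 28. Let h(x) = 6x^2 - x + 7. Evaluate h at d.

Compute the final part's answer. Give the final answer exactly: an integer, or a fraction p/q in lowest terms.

Part 1: cross terms: (-3*10 - 37*-35)=1265, (37*17 - 39*10)=239, (39*33 - 38*17)=641, (38*-35 - -3*33)=-1231; twice the area = |914| = 914; area = 457; boundary points = 5 + 1 + 1 + 1 = 8; strictly interior points = area - boundary/2 + 1 = 454; answer 454
Part 2: R1 = 454; r = 7; total draws C(15,4) = 1365; favorable C(8,3)*C(7,1) = 392; P = 56/195; answer 56/195
Part 3: R2 = 56/195; threaded value p + q = 251; w = -32; cross terms: (-39*-18 - -13*-19)=455, (-13*-32 - 26*-18)=884, (26*15 - 24*-32)=1158, (24*-11 - -13*15)=-69, (-13*-19 - -39*-11)=-182; twice the area = |2246| = 2246; area = 1123; answer 1123
Part 4: R3 = 1123; threaded value p + q = 1124; d = -8; 6*(-8)^2 - 1*(-8)^1 + 7 = (384) + (8) + (7) = 399; answer 399

399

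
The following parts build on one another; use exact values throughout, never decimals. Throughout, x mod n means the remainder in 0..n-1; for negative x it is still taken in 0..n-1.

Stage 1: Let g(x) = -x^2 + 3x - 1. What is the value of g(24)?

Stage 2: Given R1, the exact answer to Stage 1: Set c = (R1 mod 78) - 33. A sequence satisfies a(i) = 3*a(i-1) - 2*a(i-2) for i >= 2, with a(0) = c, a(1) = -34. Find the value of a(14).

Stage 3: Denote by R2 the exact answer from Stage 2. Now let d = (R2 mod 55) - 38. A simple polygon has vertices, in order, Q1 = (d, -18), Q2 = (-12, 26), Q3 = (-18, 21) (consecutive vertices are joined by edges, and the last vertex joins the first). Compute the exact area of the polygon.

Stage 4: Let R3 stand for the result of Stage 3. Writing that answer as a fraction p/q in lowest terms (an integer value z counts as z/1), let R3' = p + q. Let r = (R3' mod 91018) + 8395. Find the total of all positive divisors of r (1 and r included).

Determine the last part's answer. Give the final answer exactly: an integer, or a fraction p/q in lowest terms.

Stage 1: -1*(24)^2 + 3*(24)^1 - 1 = (-576) + (72) + (-1) = -505; answer -505
Stage 2: R1 = -505; c = 8; a(2) = 3*(-34) - 2*(8) = -118; iterating: a(2)=-118, a(3)=-286, a(4)=-622, a(5)=-1294, a(6)=-2638, a(7)=-5326, a(8)=-10702, a(9)=-21454, a(10)=-42958, a(11)=-85966, a(12)=-171982, a(13)=-344014, a(14)=-688078; answer -688078
Stage 3: R2 = -688078; d = -11; cross terms: (-11*26 - -12*-18)=-502, (-12*21 - -18*26)=216, (-18*-18 - -11*21)=555; twice the area = |269| = 269; area = 269/2; answer 269/2
Stage 4: R3 = 269/2; threaded value p + q = 271; r = 8666; 8666 = 2 * 7 * 619; sigma = (1 + 2) * (1 + 7) * (1 + 619) = 3 * 8 * 620 = 14880; answer 14880

14880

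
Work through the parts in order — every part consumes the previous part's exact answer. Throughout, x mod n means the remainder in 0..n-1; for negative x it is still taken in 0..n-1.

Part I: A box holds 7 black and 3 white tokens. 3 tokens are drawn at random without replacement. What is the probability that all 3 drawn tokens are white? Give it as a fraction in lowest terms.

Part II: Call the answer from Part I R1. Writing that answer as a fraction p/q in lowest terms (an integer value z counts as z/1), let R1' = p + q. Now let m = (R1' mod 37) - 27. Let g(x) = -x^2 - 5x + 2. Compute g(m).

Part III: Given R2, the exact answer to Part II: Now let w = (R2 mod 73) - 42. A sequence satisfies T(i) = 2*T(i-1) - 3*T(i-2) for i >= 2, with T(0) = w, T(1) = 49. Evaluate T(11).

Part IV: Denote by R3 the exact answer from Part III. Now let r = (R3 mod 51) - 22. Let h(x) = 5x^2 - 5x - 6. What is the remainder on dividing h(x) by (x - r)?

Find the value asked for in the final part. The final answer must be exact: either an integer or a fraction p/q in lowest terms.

Part I: total draws C(10,3) = 120; favorable C(3,3) = 1; P = 1/120; answer 1/120
Part II: R1 = 1/120; threaded value p + q = 121; m = -17; -1*(-17)^2 - 5*(-17)^1 + 2 = (-289) + (85) + (2) = -202; answer -202
Part III: R2 = -202; w = -25; T(2) = 2*(49) - 3*(-25) = 173; iterating: T(2)=173, T(3)=199, T(4)=-121, T(5)=-839, T(6)=-1315, T(7)=-113, T(8)=3719, T(9)=7777, T(10)=4397, T(11)=-14537; answer -14537
Part IV: R3 = -14537; r = 27; remainder = value at the root: 5*(27)^2 - 5*(27)^1 - 6 = (3645) + (-135) + (-6) = 3504; answer 3504

3504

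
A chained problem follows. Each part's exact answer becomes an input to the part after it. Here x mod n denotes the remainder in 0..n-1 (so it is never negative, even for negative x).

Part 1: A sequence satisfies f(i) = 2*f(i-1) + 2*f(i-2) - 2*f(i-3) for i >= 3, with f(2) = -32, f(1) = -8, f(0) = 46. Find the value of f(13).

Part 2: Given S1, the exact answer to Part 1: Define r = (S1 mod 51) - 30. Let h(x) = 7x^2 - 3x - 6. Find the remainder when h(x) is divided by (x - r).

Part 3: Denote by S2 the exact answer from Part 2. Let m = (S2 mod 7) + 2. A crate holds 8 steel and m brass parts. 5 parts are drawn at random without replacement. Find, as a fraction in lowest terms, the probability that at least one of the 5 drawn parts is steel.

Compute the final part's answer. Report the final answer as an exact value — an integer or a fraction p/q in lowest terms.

Part 1: f(3) = 2*(-32) + 2*(-8) - 2*(46) = -172; iterating: f(3)=-172, f(4)=-392, f(5)=-1064, f(6)=-2568, f(7)=-6480, f(8)=-15968, f(9)=-39760, f(10)=-98496, f(11)=-244576, f(12)=-606624, f(13)=-1505408; answer -1505408
Part 2: S1 = -1505408; r = -20; remainder = value at the root: 7*(-20)^2 - 3*(-20)^1 - 6 = (2800) + (60) + (-6) = 2854; answer 2854
Part 3: S2 = 2854; m = 7; total draws C(15,5) = 3003; complement C(7,5) = 21; favorable 3003 - 21 = 2982; P = 142/143; answer 142/143

142/143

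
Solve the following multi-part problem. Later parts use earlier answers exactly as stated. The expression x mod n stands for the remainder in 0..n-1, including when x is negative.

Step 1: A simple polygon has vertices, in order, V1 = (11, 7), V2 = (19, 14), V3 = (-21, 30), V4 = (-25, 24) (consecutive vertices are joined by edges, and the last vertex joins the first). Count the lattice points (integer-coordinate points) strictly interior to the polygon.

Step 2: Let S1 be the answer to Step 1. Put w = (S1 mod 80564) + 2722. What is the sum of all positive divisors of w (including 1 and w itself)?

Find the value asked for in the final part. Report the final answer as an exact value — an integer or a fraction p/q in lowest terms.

Step 1: cross terms: (11*14 - 19*7)=21, (19*30 - -21*14)=864, (-21*24 - -25*30)=246, (-25*7 - 11*24)=-439; twice the area = |692| = 692; area = 346; boundary points = 1 + 8 + 2 + 1 = 12; strictly interior points = area - boundary/2 + 1 = 341; answer 341
Step 2: S1 = 341; w = 3063; 3063 = 3 * 1021; sigma = (1 + 3) * (1 + 1021) = 4 * 1022 = 4088; answer 4088

4088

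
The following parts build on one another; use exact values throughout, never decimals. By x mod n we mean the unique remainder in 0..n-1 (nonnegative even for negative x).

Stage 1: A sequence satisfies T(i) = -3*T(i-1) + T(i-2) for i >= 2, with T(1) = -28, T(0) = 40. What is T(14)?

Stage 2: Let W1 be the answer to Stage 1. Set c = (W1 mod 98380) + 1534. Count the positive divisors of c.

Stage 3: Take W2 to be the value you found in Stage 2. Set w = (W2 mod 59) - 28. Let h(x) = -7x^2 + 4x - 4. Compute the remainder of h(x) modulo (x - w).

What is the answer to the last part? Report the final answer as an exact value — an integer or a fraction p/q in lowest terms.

Stage 1: T(2) = -3*(-28) + 1*(40) = 124; iterating: T(2)=124, T(3)=-400, T(4)=1324, T(5)=-4372, T(6)=14440, T(7)=-47692, T(8)=157516, T(9)=-520240, T(10)=1718236, T(11)=-5674948, T(12)=18743080, T(13)=-61904188, T(14)=204455644; answer 204455644
Stage 2: W1 = 204455644; c = 23538; 23538 = 2 * 3 * 3923; number of divisors = (1+1) * (1+1) * (1+1) = 8; answer 8
Stage 3: W2 = 8; w = -20; remainder = value at the root: -7*(-20)^2 + 4*(-20)^1 - 4 = (-2800) + (-80) + (-4) = -2884; answer -2884

-2884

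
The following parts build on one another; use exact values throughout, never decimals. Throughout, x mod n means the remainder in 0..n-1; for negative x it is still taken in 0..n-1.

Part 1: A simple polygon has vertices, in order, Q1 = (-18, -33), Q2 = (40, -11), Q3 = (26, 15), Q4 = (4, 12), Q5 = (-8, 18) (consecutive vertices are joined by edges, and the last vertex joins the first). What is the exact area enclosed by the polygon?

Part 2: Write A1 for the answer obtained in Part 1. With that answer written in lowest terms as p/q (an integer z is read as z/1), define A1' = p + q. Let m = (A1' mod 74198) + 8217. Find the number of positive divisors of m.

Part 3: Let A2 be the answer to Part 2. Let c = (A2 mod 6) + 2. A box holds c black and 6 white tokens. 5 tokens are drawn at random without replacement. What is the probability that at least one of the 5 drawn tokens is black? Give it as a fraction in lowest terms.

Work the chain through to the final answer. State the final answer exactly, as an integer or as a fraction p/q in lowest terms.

25/28

Part 1: cross terms: (-18*-11 - 40*-33)=1518, (40*15 - 26*-11)=886, (26*12 - 4*15)=252, (4*18 - -8*12)=168, (-8*-33 - -18*18)=588; twice the area = |3412| = 3412; area = 1706; answer 1706
Part 2: A1 = 1706; threaded value p + q = 1707; m = 9924; 9924 = 2^2 * 3 * 827; number of divisors = (2+1) * (1+1) * (1+1) = 12; answer 12
Part 3: A2 = 12; c = 2; total draws C(8,5) = 56; complement C(6,5) = 6; favorable 56 - 6 = 50; P = 25/28; answer 25/28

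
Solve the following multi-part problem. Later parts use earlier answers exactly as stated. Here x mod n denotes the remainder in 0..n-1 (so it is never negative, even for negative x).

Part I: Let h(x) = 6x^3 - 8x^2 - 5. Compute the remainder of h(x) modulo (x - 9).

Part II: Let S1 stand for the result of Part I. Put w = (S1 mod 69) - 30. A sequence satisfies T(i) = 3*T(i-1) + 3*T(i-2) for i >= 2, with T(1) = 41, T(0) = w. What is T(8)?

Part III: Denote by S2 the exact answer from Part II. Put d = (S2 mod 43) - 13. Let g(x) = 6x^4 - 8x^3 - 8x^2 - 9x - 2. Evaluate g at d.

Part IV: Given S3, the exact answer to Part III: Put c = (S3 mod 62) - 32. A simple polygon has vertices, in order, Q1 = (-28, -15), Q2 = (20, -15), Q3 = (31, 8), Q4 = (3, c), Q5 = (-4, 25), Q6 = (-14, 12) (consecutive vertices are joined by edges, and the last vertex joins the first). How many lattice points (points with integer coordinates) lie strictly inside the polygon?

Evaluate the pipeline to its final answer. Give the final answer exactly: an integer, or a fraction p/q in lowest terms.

Part I: remainder = value at the root: 6*(9)^3 - 8*(9)^2 - 5 = (4374) + (-648) + (-5) = 3721; answer 3721
Part II: S1 = 3721; w = 34; T(2) = 3*(41) + 3*(34) = 225; iterating: T(2)=225, T(3)=798, T(4)=3069, T(5)=11601, T(6)=44010, T(7)=166833, T(8)=632529; answer 632529
Part III: S2 = 632529; d = 29; 6*(29)^4 - 8*(29)^3 - 8*(29)^2 - 9*(29)^1 - 2 = (4243686) + (-195112) + (-6728) + (-261) + (-2) = 4041583; answer 4041583
Part IV: S3 = 4041583; c = 19; cross terms: (-28*-15 - 20*-15)=720, (20*8 - 31*-15)=625, (31*19 - 3*8)=565, (3*25 - -4*19)=151, (-4*12 - -14*25)=302, (-14*-15 - -28*12)=546; twice the area = |2909| = 2909; area = 2909/2; boundary points = 48 + 1 + 1 + 1 + 1 + 1 = 53; strictly interior points = area - boundary/2 + 1 = 1429; answer 1429

1429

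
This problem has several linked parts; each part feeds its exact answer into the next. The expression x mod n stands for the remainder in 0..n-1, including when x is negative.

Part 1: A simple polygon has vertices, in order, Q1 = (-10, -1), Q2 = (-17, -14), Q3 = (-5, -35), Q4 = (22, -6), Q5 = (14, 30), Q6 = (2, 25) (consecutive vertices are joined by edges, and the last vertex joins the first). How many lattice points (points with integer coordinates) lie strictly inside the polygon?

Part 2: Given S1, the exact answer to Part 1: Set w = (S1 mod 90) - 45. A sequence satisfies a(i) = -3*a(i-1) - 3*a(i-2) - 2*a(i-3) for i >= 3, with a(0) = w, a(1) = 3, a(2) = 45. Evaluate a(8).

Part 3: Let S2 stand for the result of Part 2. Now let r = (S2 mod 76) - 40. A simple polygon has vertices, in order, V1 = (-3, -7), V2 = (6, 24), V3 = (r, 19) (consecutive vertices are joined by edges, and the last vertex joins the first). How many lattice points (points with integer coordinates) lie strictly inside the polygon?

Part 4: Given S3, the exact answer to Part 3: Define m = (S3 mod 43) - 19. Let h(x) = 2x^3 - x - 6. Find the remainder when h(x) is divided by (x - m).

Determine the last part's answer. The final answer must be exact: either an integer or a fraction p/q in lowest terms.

-1455

Part 1: cross terms: (-10*-14 - -17*-1)=123, (-17*-35 - -5*-14)=525, (-5*-6 - 22*-35)=800, (22*30 - 14*-6)=744, (14*25 - 2*30)=290, (2*-1 - -10*25)=248; twice the area = |2730| = 2730; area = 1365; boundary points = 1 + 3 + 1 + 4 + 1 + 2 = 12; strictly interior points = area - boundary/2 + 1 = 1360; answer 1360
Part 2: S1 = 1360; w = -35; a(3) = -3*(45) - 3*(3) - 2*(-35) = -74; iterating: a(3)=-74, a(4)=81, a(5)=-111, a(6)=238, a(7)=-543, a(8)=1137; answer 1137
Part 3: S2 = 1137; r = 33; cross terms: (-3*24 - 6*-7)=-30, (6*19 - 33*24)=-678, (33*-7 - -3*19)=-174; twice the area = |-882| = 882; area = 441; boundary points = 1 + 1 + 2 = 4; strictly interior points = area - boundary/2 + 1 = 440; answer 440
Part 4: S3 = 440; m = -9; remainder = value at the root: 2*(-9)^3 - 1*(-9)^1 - 6 = (-1458) + (9) + (-6) = -1455; answer -1455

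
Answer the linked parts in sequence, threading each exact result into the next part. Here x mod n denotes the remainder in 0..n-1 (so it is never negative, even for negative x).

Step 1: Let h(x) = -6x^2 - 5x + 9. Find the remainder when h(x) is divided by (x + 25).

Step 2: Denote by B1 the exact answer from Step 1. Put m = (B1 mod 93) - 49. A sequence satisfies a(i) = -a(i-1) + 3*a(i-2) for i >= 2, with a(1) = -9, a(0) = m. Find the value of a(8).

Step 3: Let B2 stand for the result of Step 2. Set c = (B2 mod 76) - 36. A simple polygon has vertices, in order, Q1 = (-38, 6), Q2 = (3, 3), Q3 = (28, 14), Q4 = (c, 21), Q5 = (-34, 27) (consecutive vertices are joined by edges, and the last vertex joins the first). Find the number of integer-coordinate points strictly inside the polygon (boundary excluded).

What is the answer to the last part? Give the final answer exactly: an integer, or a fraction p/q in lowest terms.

Step 1: remainder = value at the root: -6*(-25)^2 - 5*(-25)^1 + 9 = (-3750) + (125) + (9) = -3616; answer -3616
Step 2: B1 = -3616; m = -38; a(2) = -1*(-9) + 3*(-38) = -105; iterating: a(2)=-105, a(3)=78, a(4)=-393, a(5)=627, a(6)=-1806, a(7)=3687, a(8)=-9105; answer -9105
Step 3: B2 = -9105; c = -21; cross terms: (-38*3 - 3*6)=-132, (3*14 - 28*3)=-42, (28*21 - -21*14)=882, (-21*27 - -34*21)=147, (-34*6 - -38*27)=822; twice the area = |1677| = 1677; area = 1677/2; boundary points = 1 + 1 + 7 + 1 + 1 = 11; strictly interior points = area - boundary/2 + 1 = 834; answer 834

834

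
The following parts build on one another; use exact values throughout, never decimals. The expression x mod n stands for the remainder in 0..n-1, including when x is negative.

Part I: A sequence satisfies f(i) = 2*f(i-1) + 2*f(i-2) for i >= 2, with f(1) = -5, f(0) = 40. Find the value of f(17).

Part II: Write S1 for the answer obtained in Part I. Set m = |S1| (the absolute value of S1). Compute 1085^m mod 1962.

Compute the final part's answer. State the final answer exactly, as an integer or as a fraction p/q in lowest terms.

Part I: f(2) = 2*(-5) + 2*(40) = 70; iterating: f(2)=70, f(3)=130, f(4)=400, f(5)=1060, f(6)=2920, f(7)=7960, f(8)=21760, f(9)=59440, f(10)=162400, f(11)=443680, f(12)=1212160, f(13)=3311680, f(14)=9047680, f(15)=24718720, f(16)=67532800, f(17)=184503040; answer 184503040
Part II: S1 = 184503040; m = 184503040; squarings mod 1962: 1085^1=1085, 1085^2=25, 1085^4=625, 1085^8=187, 1085^16=1615, 1085^32=727, 1085^64=751, 1085^128=907, 1085^256=571, 1085^512=349, 1085^1024=157, 1085^2048=1105, 1085^4096=661, 1085^8192=1357, 1085^16384=1093, 1085^32768=1753, 1085^65536=517, 1085^131072=457, 1085^262144=877, 1085^524288=25, 1085^1048576=625, 1085^2097152=187, 1085^4194304=1615, 1085^8388608=727, 1085^16777216=751, 1085^33554432=907, 1085^67108864=571, 1085^134217728=349; 1085^184503040 = 1085^256 * 1085^512 * 1085^2048 * 1085^16384 * 1085^65536 * 1085^131072 * 1085^262144 * 1085^524288 * 1085^1048576 * 1085^2097152 * 1085^4194304 * 1085^8388608 * 1085^33554432 * 1085^134217728 = 157 (mod 1962); answer 157

157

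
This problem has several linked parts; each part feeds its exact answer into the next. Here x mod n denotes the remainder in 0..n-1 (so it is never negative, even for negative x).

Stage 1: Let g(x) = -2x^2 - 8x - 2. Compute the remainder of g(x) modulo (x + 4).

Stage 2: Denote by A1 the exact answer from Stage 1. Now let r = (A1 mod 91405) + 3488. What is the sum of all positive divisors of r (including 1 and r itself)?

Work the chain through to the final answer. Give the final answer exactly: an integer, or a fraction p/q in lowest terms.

Stage 1: remainder = value at the root: -2*(-4)^2 - 8*(-4)^1 - 2 = (-32) + (32) + (-2) = -2; answer -2
Stage 2: A1 = -2; r = 94891; 94891 = 31 * 3061; sigma = (1 + 31) * (1 + 3061) = 32 * 3062 = 97984; answer 97984

97984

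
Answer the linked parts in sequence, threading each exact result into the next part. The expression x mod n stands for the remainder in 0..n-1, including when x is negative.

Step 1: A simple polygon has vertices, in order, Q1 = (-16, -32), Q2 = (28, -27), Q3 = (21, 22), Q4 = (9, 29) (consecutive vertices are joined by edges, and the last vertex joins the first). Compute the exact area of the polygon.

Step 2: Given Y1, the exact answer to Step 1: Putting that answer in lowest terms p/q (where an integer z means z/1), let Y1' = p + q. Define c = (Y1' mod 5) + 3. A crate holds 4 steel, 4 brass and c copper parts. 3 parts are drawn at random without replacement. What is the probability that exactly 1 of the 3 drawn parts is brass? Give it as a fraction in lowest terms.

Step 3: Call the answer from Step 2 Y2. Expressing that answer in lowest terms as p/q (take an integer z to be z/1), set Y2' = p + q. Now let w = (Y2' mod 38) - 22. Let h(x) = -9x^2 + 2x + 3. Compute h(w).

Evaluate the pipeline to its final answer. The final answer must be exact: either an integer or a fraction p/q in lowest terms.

-2052

Step 1: cross terms: (-16*-27 - 28*-32)=1328, (28*22 - 21*-27)=1183, (21*29 - 9*22)=411, (9*-32 - -16*29)=176; twice the area = |3098| = 3098; area = 1549; answer 1549
Step 2: Y1 = 1549; threaded value p + q = 1550; c = 3; total draws C(11,3) = 165; favorable C(4,1)*C(7,2) = 84; P = 28/55; answer 28/55
Step 3: Y2 = 28/55; threaded value p + q = 83; w = -15; -9*(-15)^2 + 2*(-15)^1 + 3 = (-2025) + (-30) + (3) = -2052; answer -2052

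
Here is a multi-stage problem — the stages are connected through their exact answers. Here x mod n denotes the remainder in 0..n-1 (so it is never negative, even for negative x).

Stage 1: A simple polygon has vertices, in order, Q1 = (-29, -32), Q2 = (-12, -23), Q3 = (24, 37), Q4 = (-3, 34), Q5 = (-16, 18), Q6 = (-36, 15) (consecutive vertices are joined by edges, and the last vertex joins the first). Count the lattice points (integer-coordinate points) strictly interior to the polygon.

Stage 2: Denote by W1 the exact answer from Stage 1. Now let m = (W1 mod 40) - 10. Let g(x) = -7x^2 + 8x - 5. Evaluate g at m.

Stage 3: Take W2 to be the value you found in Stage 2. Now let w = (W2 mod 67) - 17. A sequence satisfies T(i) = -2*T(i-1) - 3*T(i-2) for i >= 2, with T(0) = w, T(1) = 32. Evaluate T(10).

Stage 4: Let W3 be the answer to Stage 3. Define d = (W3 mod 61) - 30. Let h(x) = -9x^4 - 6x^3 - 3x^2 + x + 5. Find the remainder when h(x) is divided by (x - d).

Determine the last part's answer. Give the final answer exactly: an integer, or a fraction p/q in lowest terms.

Stage 1: cross terms: (-29*-23 - -12*-32)=283, (-12*37 - 24*-23)=108, (24*34 - -3*37)=927, (-3*18 - -16*34)=490, (-16*15 - -36*18)=408, (-36*-32 - -29*15)=1587; twice the area = |3803| = 3803; area = 3803/2; boundary points = 1 + 12 + 3 + 1 + 1 + 1 = 19; strictly interior points = area - boundary/2 + 1 = 1893; answer 1893
Stage 2: W1 = 1893; m = 3; -7*(3)^2 + 8*(3)^1 - 5 = (-63) + (24) + (-5) = -44; answer -44
Stage 3: W2 = -44; w = 6; T(2) = -2*(32) - 3*(6) = -82; iterating: T(2)=-82, T(3)=68, T(4)=110, T(5)=-424, T(6)=518, T(7)=236, T(8)=-2026, T(9)=3344, T(10)=-610; answer -610
Stage 4: W3 = -610; d = -30; remainder = value at the root: -9*(-30)^4 - 6*(-30)^3 - 3*(-30)^2 + 1*(-30)^1 + 5 = (-7290000) + (162000) + (-2700) + (-30) + (5) = -7130725; answer -7130725

-7130725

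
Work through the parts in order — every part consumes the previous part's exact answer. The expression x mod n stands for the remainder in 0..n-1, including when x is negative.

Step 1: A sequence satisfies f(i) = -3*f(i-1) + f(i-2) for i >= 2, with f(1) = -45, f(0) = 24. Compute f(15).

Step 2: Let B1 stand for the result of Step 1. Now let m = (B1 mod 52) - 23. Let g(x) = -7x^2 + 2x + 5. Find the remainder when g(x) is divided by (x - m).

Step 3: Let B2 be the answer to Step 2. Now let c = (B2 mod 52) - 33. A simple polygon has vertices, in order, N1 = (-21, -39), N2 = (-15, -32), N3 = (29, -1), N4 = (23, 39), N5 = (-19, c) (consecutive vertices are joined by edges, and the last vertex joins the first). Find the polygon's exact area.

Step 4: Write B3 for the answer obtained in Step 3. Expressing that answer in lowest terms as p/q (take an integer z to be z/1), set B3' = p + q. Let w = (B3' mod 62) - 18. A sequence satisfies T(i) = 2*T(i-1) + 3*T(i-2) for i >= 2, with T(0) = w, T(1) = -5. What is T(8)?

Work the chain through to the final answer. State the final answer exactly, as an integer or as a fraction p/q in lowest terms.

54158

Step 1: f(2) = -3*(-45) + 1*(24) = 159; iterating: f(2)=159, f(3)=-522, f(4)=1725, f(5)=-5697, f(6)=18816, f(7)=-62145, f(8)=205251, f(9)=-677898, f(10)=2238945, f(11)=-7394733, f(12)=24423144, f(13)=-80664165, f(14)=266415639, f(15)=-879911082; answer -879911082
Step 2: B1 = -879911082; m = -21; remainder = value at the root: -7*(-21)^2 + 2*(-21)^1 + 5 = (-3087) + (-42) + (5) = -3124; answer -3124
Step 3: B2 = -3124; c = 15; cross terms: (-21*-32 - -15*-39)=87, (-15*-1 - 29*-32)=943, (29*39 - 23*-1)=1154, (23*15 - -19*39)=1086, (-19*-39 - -21*15)=1056; twice the area = |4326| = 4326; area = 2163; answer 2163
Step 4: B3 = 2163; threaded value p + q = 2164; w = 38; T(2) = 2*(-5) + 3*(38) = 104; iterating: T(2)=104, T(3)=193, T(4)=698, T(5)=1975, T(6)=6044, T(7)=18013, T(8)=54158; answer 54158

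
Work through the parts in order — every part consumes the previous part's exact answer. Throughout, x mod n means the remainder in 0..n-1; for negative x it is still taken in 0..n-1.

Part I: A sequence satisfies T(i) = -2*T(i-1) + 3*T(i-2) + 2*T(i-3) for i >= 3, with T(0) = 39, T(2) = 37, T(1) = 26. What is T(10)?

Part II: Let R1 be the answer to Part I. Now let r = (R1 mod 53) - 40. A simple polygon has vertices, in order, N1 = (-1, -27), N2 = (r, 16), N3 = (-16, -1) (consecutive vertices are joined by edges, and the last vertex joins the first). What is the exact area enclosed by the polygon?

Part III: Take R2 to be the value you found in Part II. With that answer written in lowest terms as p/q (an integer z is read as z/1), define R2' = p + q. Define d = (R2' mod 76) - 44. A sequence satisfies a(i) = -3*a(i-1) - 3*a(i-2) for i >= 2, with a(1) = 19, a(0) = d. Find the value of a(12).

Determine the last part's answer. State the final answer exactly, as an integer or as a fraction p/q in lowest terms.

-24057

Part I: T(3) = -2*(37) + 3*(26) + 2*(39) = 82; iterating: T(3)=82, T(4)=-1, T(5)=322, T(6)=-483, T(7)=1930, T(8)=-4665, T(9)=14154, T(10)=-38443; answer -38443
Part II: R1 = -38443; r = -5; cross terms: (-1*16 - -5*-27)=-151, (-5*-1 - -16*16)=261, (-16*-27 - -1*-1)=431; twice the area = |541| = 541; area = 541/2; answer 541/2
Part III: R2 = 541/2; threaded value p + q = 543; d = -33; a(2) = -3*(19) - 3*(-33) = 42; iterating: a(2)=42, a(3)=-183, a(4)=423, a(5)=-720, a(6)=891, a(7)=-513, a(8)=-1134, a(9)=4941, a(10)=-11421, a(11)=19440, a(12)=-24057; answer -24057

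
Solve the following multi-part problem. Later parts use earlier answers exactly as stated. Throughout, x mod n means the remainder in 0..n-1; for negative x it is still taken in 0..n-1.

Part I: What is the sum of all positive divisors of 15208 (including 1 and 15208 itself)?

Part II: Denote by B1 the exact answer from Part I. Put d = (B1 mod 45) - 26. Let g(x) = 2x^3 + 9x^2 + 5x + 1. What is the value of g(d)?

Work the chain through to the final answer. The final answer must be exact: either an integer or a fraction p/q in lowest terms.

Part I: 15208 = 2^3 * 1901; sigma = (1 + 2 + 4 + 8) * (1 + 1901) = 15 * 1902 = 28530; answer 28530
Part II: B1 = 28530; d = -26; 2*(-26)^3 + 9*(-26)^2 + 5*(-26)^1 + 1 = (-35152) + (6084) + (-130) + (1) = -29197; answer -29197

-29197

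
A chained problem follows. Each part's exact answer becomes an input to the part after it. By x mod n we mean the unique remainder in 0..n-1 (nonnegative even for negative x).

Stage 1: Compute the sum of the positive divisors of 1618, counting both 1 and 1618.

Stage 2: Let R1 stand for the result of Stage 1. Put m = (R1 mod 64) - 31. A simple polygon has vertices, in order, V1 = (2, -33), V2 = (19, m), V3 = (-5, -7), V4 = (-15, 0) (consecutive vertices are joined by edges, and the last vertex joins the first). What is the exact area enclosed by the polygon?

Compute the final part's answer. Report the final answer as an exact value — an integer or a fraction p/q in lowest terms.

Stage 1: 1618 = 2 * 809; sigma = (1 + 2) * (1 + 809) = 3 * 810 = 2430; answer 2430
Stage 2: R1 = 2430; m = 31; cross terms: (2*31 - 19*-33)=689, (19*-7 - -5*31)=22, (-5*0 - -15*-7)=-105, (-15*-33 - 2*0)=495; twice the area = |1101| = 1101; area = 1101/2; answer 1101/2

1101/2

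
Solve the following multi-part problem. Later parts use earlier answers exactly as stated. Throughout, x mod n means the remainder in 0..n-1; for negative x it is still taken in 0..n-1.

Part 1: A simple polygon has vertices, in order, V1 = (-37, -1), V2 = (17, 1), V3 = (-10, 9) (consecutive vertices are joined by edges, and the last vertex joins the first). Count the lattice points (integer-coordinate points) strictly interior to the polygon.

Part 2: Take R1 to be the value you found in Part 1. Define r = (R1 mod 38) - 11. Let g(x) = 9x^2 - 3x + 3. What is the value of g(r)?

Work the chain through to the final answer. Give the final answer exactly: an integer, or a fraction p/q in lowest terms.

Part 1: cross terms: (-37*1 - 17*-1)=-20, (17*9 - -10*1)=163, (-10*-1 - -37*9)=343; twice the area = |486| = 486; area = 243; boundary points = 2 + 1 + 1 = 4; strictly interior points = area - boundary/2 + 1 = 242; answer 242
Part 2: R1 = 242; r = 3; 9*(3)^2 - 3*(3)^1 + 3 = (81) + (-9) + (3) = 75; answer 75

75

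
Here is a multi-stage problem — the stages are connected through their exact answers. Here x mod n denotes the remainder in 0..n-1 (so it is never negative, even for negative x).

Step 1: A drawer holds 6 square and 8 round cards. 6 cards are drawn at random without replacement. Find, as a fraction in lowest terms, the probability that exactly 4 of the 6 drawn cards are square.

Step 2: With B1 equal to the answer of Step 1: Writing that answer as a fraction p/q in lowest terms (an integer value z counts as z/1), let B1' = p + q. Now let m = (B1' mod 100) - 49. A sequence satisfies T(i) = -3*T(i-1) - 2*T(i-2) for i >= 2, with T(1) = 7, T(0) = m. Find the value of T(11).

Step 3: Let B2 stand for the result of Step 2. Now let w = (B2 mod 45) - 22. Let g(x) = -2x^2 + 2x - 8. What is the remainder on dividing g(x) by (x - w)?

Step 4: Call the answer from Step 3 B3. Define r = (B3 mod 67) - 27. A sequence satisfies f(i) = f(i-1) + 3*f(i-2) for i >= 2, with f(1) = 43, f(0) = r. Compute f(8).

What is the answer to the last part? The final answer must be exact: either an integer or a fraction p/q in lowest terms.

Step 1: total draws C(14,6) = 3003; favorable C(6,4)*C(8,2) = 420; P = 20/143; answer 20/143
Step 2: B1 = 20/143; threaded value p + q = 163; m = 14; T(2) = -3*(7) - 2*(14) = -49; iterating: T(2)=-49, T(3)=133, T(4)=-301, T(5)=637, T(6)=-1309, T(7)=2653, T(8)=-5341, T(9)=10717, T(10)=-21469, T(11)=42973; answer 42973
Step 3: B2 = 42973; w = 21; remainder = value at the root: -2*(21)^2 + 2*(21)^1 - 8 = (-882) + (42) + (-8) = -848; answer -848
Step 4: B3 = -848; r = -4; f(2) = 1*(43) + 3*(-4) = 31; iterating: f(2)=31, f(3)=160, f(4)=253, f(5)=733, f(6)=1492, f(7)=3691, f(8)=8167; answer 8167

8167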